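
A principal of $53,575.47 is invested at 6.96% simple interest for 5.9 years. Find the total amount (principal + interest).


Total amount formula: A = P(1 + rt) = P + P·r·t
Interest: I = P × r × t = $53,575.47 × 0.0696 × 5.9 = $22,000.23
A = P + I = $53,575.47 + $22,000.23 = $75,575.70

A = P + I = P(1 + rt) = $75,575.70


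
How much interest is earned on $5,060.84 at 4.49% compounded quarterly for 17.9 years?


Compound interest earned = final amount − principal.
A = P(1 + r/n)^(nt) = $5,060.84 × (1 + 0.0449/4)^(4 × 17.9) = $11,254.47
Interest = A − P = $11,254.47 − $5,060.84 = $6,193.63

Interest = A - P = $6,193.63


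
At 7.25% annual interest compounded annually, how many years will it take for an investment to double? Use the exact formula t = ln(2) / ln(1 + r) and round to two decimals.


Doubling condition: (1 + r)^t = 2
Take ln of both sides: t × ln(1 + r) = ln(2)
t = ln(2) / ln(1 + r)
t = 0.693147 / 0.069992
t = 9.90

t = ln(2) / ln(1 + r) = 9.90 years


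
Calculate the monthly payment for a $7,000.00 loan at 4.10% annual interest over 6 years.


Loan payment formula: PMT = PV × r / (1 − (1 + r)^(−n))
Monthly rate r = 0.041/12 ≈ 0.00341667, n = 72 months
Denominator: 1 − (1 + 0.041/12)^(−72) = 0.217750
PMT = $7,000.00 × (0.041/12) / 0.217750
PMT = $109.84 per month

PMT = PV × r / (1-(1+r)^(-n)) = $109.84/month


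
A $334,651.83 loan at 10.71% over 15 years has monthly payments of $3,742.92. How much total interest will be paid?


Total paid over the life of the loan = PMT × n.
Total paid = $3,742.92 × 180 = $673,725.60
Total interest = total paid − principal = $673,725.60 − $334,651.83 = $339,073.77

Total interest = (PMT × n) - PV = $339,073.77


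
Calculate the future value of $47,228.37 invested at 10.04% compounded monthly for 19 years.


Compound interest formula: A = P(1 + r/n)^(nt)
A = $47,228.37 × (1 + 0.1004/12)^(12 × 19)
Growth factor: (1 + 0.1004/12)^228 = 6.683649
A = $47,228.37 × 6.683649
A = $315,657.85

A = P(1 + r/n)^(nt) = $315,657.85


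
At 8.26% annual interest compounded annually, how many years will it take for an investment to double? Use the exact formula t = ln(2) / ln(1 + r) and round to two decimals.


Doubling condition: (1 + r)^t = 2
Take ln of both sides: t × ln(1 + r) = ln(2)
t = ln(2) / ln(1 + r)
t = 0.693147 / 0.079366
t = 8.73

t = ln(2) / ln(1 + r) = 8.73 years


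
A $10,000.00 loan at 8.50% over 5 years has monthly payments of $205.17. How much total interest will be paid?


Total paid over the life of the loan = PMT × n.
Total paid = $205.17 × 60 = $12,310.20
Total interest = total paid − principal = $12,310.20 − $10,000.00 = $2,310.20

Total interest = (PMT × n) - PV = $2,310.20


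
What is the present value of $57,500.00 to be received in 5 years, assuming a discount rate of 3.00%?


Present value formula: PV = FV / (1 + r)^t
PV = $57,500.00 / (1 + 0.03)^5
PV = $57,500.00 / 1.159274
PV = $49,600.01

PV = FV / (1 + r)^t = $49,600.01


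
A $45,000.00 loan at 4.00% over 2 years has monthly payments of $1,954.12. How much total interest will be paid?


Total paid over the life of the loan = PMT × n.
Total paid = $1,954.12 × 24 = $46,898.88
Total interest = total paid − principal = $46,898.88 − $45,000.00 = $1,898.88

Total interest = (PMT × n) - PV = $1,898.88


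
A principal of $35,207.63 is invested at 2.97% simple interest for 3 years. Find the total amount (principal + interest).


Total amount formula: A = P(1 + rt) = P + P·r·t
Interest: I = P × r × t = $35,207.63 × 0.0297 × 3 = $3,137.00
A = P + I = $35,207.63 + $3,137.00 = $38,344.63

A = P + I = P(1 + rt) = $38,344.63


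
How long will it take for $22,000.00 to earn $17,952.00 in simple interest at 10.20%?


Rearrange the simple interest formula for t:
I = P × r × t  ⇒  t = I / (P × r)
t = $17,952.00 / ($22,000.00 × 0.102)
t = 8

t = I/(P×r) = 8 years


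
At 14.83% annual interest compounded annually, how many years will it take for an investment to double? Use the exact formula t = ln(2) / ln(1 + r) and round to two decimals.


Doubling condition: (1 + r)^t = 2
Take ln of both sides: t × ln(1 + r) = ln(2)
t = ln(2) / ln(1 + r)
t = 0.693147 / 0.138283
t = 5.01

t = ln(2) / ln(1 + r) = 5.01 years


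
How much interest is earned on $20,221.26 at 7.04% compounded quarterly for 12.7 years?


Compound interest earned = final amount − principal.
A = P(1 + r/n)^(nt) = $20,221.26 × (1 + 0.0704/4)^(4 × 12.7) = $49,059.69
Interest = A − P = $49,059.69 − $20,221.26 = $28,838.43

Interest = A - P = $28,838.43


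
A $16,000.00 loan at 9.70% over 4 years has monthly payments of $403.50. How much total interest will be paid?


Total paid over the life of the loan = PMT × n.
Total paid = $403.50 × 48 = $19,368.00
Total interest = total paid − principal = $19,368.00 − $16,000.00 = $3,368.00

Total interest = (PMT × n) - PV = $3,368.00


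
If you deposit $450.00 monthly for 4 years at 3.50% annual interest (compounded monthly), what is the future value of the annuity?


Future value of an ordinary annuity: FV = PMT × ((1 + r)^n − 1) / r
Monthly rate r = 0.035/12 ≈ 0.00291667, n = 48
FV = $450.00 × ((1 + 0.035/12)^48 − 1) / (0.035/12)
FV = $450.00 × 51.442091
FV = $23,148.94

FV = PMT × ((1+r)^n - 1)/r = $23,148.94


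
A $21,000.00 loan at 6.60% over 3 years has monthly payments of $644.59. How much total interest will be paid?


Total paid over the life of the loan = PMT × n.
Total paid = $644.59 × 36 = $23,205.24
Total interest = total paid − principal = $23,205.24 − $21,000.00 = $2,205.24

Total interest = (PMT × n) - PV = $2,205.24


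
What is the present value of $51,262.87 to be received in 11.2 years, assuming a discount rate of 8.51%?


Present value formula: PV = FV / (1 + r)^t
PV = $51,262.87 / (1 + 0.0851)^11.2
PV = $51,262.87 / 2.496096
PV = $20,537.22

PV = FV / (1 + r)^t = $20,537.22


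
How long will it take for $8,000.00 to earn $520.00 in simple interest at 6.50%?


Rearrange the simple interest formula for t:
I = P × r × t  ⇒  t = I / (P × r)
t = $520.00 / ($8,000.00 × 0.065)
t = 1

t = I/(P×r) = 1 year


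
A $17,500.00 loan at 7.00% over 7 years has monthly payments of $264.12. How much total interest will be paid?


Total paid over the life of the loan = PMT × n.
Total paid = $264.12 × 84 = $22,186.08
Total interest = total paid − principal = $22,186.08 − $17,500.00 = $4,686.08

Total interest = (PMT × n) - PV = $4,686.08


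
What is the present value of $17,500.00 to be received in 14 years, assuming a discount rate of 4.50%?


Present value formula: PV = FV / (1 + r)^t
PV = $17,500.00 / (1 + 0.045)^14
PV = $17,500.00 / 1.8519449
PV = $9,449.53

PV = FV / (1 + r)^t = $9,449.53


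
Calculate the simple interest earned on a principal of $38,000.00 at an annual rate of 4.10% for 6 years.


Simple interest formula: I = P × r × t
I = $38,000.00 × 0.041 × 6
I = $9,348.00

I = P × r × t = $9,348.00


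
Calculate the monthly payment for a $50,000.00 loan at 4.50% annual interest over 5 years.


Loan payment formula: PMT = PV × r / (1 − (1 + r)^(−n))
Monthly rate r = 0.045/12 = 0.00375, n = 60 months
Denominator: 1 − (1 + 0.045/12)^(−60) = 0.201148
PMT = $50,000.00 × (0.045/12) / 0.201148
PMT = $932.15 per month

PMT = PV × r / (1-(1+r)^(-n)) = $932.15/month


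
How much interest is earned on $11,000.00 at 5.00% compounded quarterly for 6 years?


Compound interest earned = final amount − principal.
A = P(1 + r/n)^(nt) = $11,000.00 × (1 + 0.05/4)^(4 × 6) = $14,820.86
Interest = A − P = $14,820.86 − $11,000.00 = $3,820.86

Interest = A - P = $3,820.86


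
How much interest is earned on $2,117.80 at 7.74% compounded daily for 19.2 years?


Compound interest earned = final amount − principal.
A = P(1 + r/n)^(nt) = $2,117.80 × (1 + 0.0774/365)^(365 × 19.2) = $9,358.64
Interest = A − P = $9,358.64 − $2,117.80 = $7,240.84

Interest = A - P = $7,240.84


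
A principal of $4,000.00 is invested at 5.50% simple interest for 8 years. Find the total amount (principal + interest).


Total amount formula: A = P(1 + rt) = P + P·r·t
Interest: I = P × r × t = $4,000.00 × 0.055 × 8 = $1,760.00
A = P + I = $4,000.00 + $1,760.00 = $5,760.00

A = P + I = P(1 + rt) = $5,760.00


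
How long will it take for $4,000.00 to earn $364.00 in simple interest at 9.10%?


Rearrange the simple interest formula for t:
I = P × r × t  ⇒  t = I / (P × r)
t = $364.00 / ($4,000.00 × 0.091)
t = 1

t = I/(P×r) = 1 year


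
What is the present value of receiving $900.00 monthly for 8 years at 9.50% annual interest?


Present value of an ordinary annuity: PV = PMT × (1 − (1 + r)^(−n)) / r
Monthly rate r = 0.095/12 ≈ 0.00791667, n = 96
PV = $900.00 × (1 − (1 + 0.095/12)^(−96)) / (0.095/12)
PV = $900.00 × 67.065090
PV = $60,358.58

PV = PMT × (1-(1+r)^(-n))/r = $60,358.58


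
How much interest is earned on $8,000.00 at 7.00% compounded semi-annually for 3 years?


Compound interest earned = final amount − principal.
A = P(1 + r/n)^(nt) = $8,000.00 × (1 + 0.07/2)^(2 × 3) = $9,834.04
Interest = A − P = $9,834.04 − $8,000.00 = $1,834.04

Interest = A - P = $1,834.04


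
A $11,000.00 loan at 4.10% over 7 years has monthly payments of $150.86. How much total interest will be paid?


Total paid over the life of the loan = PMT × n.
Total paid = $150.86 × 84 = $12,672.24
Total interest = total paid − principal = $12,672.24 − $11,000.00 = $1,672.24

Total interest = (PMT × n) - PV = $1,672.24


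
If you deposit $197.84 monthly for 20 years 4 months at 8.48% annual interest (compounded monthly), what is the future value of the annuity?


Future value of an ordinary annuity: FV = PMT × ((1 + r)^n − 1) / r
Monthly rate r = 0.0848/12 ≈ 0.00706667, n = 244
FV = $197.84 × ((1 + 0.0848/12)^244 − 1) / (0.0848/12)
FV = $197.84 × 647.335049
FV = $128,068.77

FV = PMT × ((1+r)^n - 1)/r = $128,068.77


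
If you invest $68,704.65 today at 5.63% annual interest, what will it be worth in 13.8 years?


Future value formula: FV = PV × (1 + r)^t
FV = $68,704.65 × (1 + 0.0563)^13.8
FV = $68,704.65 × 2.1294354
FV = $146,302.11

FV = PV × (1 + r)^t = $146,302.11


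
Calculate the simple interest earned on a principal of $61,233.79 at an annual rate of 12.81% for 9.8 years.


Simple interest formula: I = P × r × t
I = $61,233.79 × 0.1281 × 9.8
I = $76,871.68

I = P × r × t = $76,871.68


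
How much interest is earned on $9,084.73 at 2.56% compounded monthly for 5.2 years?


Compound interest earned = final amount − principal.
A = P(1 + r/n)^(nt) = $9,084.73 × (1 + 0.0256/12)^(12 × 5.2) = $10,376.81
Interest = A − P = $10,376.81 − $9,084.73 = $1,292.08

Interest = A - P = $1,292.08


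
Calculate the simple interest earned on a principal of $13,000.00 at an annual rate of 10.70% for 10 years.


Simple interest formula: I = P × r × t
I = $13,000.00 × 0.107 × 10
I = $13,910.00

I = P × r × t = $13,910.00


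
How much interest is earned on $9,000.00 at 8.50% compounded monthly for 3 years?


Compound interest earned = final amount − principal.
A = P(1 + r/n)^(nt) = $9,000.00 × (1 + 0.085/12)^(12 × 3) = $11,603.72
Interest = A − P = $11,603.72 − $9,000.00 = $2,603.72

Interest = A - P = $2,603.72


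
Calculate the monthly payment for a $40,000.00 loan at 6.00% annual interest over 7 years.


Loan payment formula: PMT = PV × r / (1 − (1 + r)^(−n))
Monthly rate r = 0.06/12 = 0.005, n = 84 months
Denominator: 1 − (1 + 0.06/12)^(−84) = 0.342265
PMT = $40,000.00 × (0.06/12) / 0.342265
PMT = $584.34 per month

PMT = PV × r / (1-(1+r)^(-n)) = $584.34/month


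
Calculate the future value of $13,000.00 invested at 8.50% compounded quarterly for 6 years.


Compound interest formula: A = P(1 + r/n)^(nt)
A = $13,000.00 × (1 + 0.085/4)^(4 × 6)
Growth factor: (1 + 0.085/4)^24 = 1.656417
A = $13,000.00 × 1.656417
A = $21,533.42

A = P(1 + r/n)^(nt) = $21,533.42


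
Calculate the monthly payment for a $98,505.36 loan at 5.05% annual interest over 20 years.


Loan payment formula: PMT = PV × r / (1 − (1 + r)^(−n))
Monthly rate r = 0.0505/12 ≈ 0.00420833, n = 240 months
Denominator: 1 − (1 + 0.0505/12)^(−240) = 0.635008
PMT = $98,505.36 × (0.0505/12) / 0.635008
PMT = $652.82 per month

PMT = PV × r / (1-(1+r)^(-n)) = $652.82/month


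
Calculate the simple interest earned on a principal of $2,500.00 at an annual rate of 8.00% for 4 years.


Simple interest formula: I = P × r × t
I = $2,500.00 × 0.08 × 4
I = $800.00

I = P × r × t = $800.00


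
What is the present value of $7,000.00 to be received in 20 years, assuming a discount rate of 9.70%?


Present value formula: PV = FV / (1 + r)^t
PV = $7,000.00 / (1 + 0.097)^20
PV = $7,000.00 / 6.369899
PV = $1,098.92

PV = FV / (1 + r)^t = $1,098.92


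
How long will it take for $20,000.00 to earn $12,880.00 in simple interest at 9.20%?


Rearrange the simple interest formula for t:
I = P × r × t  ⇒  t = I / (P × r)
t = $12,880.00 / ($20,000.00 × 0.092)
t = 7

t = I/(P×r) = 7 years


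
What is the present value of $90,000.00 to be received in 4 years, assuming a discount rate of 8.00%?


Present value formula: PV = FV / (1 + r)^t
PV = $90,000.00 / (1 + 0.08)^4
PV = $90,000.00 / 1.36048896
PV = $66,152.69

PV = FV / (1 + r)^t = $66,152.69


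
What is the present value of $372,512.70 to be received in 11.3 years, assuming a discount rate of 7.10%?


Present value formula: PV = FV / (1 + r)^t
PV = $372,512.70 / (1 + 0.071)^11.3
PV = $372,512.70 / 2.170806
PV = $171,601.10

PV = FV / (1 + r)^t = $171,601.10


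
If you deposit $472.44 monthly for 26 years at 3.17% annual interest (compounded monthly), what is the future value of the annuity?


Future value of an ordinary annuity: FV = PMT × ((1 + r)^n − 1) / r
Monthly rate r = 0.0317/12 ≈ 0.00264167, n = 312
FV = $472.44 × ((1 + 0.0317/12)^312 − 1) / (0.0317/12)
FV = $472.44 × 483.626332
FV = $228,484.42

FV = PMT × ((1+r)^n - 1)/r = $228,484.42


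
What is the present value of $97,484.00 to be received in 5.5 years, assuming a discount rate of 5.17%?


Present value formula: PV = FV / (1 + r)^t
PV = $97,484.00 / (1 + 0.0517)^5.5
PV = $97,484.00 / 1.31948758
PV = $73,880.20

PV = FV / (1 + r)^t = $73,880.20


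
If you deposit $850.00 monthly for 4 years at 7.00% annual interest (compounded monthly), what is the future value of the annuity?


Future value of an ordinary annuity: FV = PMT × ((1 + r)^n − 1) / r
Monthly rate r = 0.07/12 ≈ 0.00583333, n = 48
FV = $850.00 × ((1 + 0.07/12)^48 − 1) / (0.07/12)
FV = $850.00 × 55.209236
FV = $46,927.85

FV = PMT × ((1+r)^n - 1)/r = $46,927.85


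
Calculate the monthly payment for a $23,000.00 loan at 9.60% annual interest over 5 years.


Loan payment formula: PMT = PV × r / (1 − (1 + r)^(−n))
Monthly rate r = 0.096/12 = 0.008, n = 60 months
Denominator: 1 − (1 + 0.096/12)^(−60) = 0.380034
PMT = $23,000.00 × (0.096/12) / 0.380034
PMT = $484.17 per month

PMT = PV × r / (1-(1+r)^(-n)) = $484.17/month


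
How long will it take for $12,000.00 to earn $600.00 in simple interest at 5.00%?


Rearrange the simple interest formula for t:
I = P × r × t  ⇒  t = I / (P × r)
t = $600.00 / ($12,000.00 × 0.05)
t = 1

t = I/(P×r) = 1 year


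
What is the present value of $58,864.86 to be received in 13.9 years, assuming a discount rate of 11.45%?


Present value formula: PV = FV / (1 + r)^t
PV = $58,864.86 / (1 + 0.1145)^13.9
PV = $58,864.86 / 4.512456
PV = $13,044.97

PV = FV / (1 + r)^t = $13,044.97


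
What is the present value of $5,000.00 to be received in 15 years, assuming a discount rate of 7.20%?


Present value formula: PV = FV / (1 + r)^t
PV = $5,000.00 / (1 + 0.072)^15
PV = $5,000.00 / 2.837408
PV = $1,762.17

PV = FV / (1 + r)^t = $1,762.17


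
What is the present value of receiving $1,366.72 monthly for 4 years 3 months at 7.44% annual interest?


Present value of an ordinary annuity: PV = PMT × (1 − (1 + r)^(−n)) / r
Monthly rate r = 0.0744/12 = 0.0062, n = 51
PV = $1,366.72 × (1 − (1 + 0.0744/12)^(−51)) / (0.0744/12)
PV = $1,366.72 × 43.608781
PV = $59,600.99

PV = PMT × (1-(1+r)^(-n))/r = $59,600.99


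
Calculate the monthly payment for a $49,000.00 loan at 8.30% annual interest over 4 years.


Loan payment formula: PMT = PV × r / (1 − (1 + r)^(−n))
Monthly rate r = 0.083/12 ≈ 0.00691667, n = 48 months
Denominator: 1 − (1 + 0.083/12)^(−48) = 0.281692
PMT = $49,000.00 × (0.083/12) / 0.281692
PMT = $1,203.15 per month

PMT = PV × r / (1-(1+r)^(-n)) = $1,203.15/month


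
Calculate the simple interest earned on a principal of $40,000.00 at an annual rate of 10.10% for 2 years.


Simple interest formula: I = P × r × t
I = $40,000.00 × 0.101 × 2
I = $8,080.00

I = P × r × t = $8,080.00


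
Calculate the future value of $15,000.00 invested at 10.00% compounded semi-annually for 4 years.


Compound interest formula: A = P(1 + r/n)^(nt)
A = $15,000.00 × (1 + 0.1/2)^(2 × 4)
Growth factor: (1 + 0.1/2)^8 = 1.4774554
A = $15,000.00 × 1.4774554
A = $22,161.83

A = P(1 + r/n)^(nt) = $22,161.83


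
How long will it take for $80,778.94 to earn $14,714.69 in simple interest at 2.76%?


Rearrange the simple interest formula for t:
I = P × r × t  ⇒  t = I / (P × r)
t = $14,714.69 / ($80,778.94 × 0.0276)
t = 6.6

t = I/(P×r) = 6.6 years


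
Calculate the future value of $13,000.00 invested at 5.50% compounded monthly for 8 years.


Compound interest formula: A = P(1 + r/n)^(nt)
A = $13,000.00 × (1 + 0.055/12)^(12 × 8)
Growth factor: (1 + 0.055/12)^96 = 1.551147
A = $13,000.00 × 1.551147
A = $20,164.91

A = P(1 + r/n)^(nt) = $20,164.91


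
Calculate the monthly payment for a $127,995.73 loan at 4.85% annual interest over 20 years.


Loan payment formula: PMT = PV × r / (1 − (1 + r)^(−n))
Monthly rate r = 0.0485/12 ≈ 0.00404167, n = 240 months
Denominator: 1 − (1 + 0.0485/12)^(−240) = 0.620175
PMT = $127,995.73 × (0.0485/12) / 0.620175
PMT = $834.15 per month

PMT = PV × r / (1-(1+r)^(-n)) = $834.15/month


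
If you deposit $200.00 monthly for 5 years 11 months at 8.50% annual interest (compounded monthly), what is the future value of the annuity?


Future value of an ordinary annuity: FV = PMT × ((1 + r)^n − 1) / r
Monthly rate r = 0.085/12 ≈ 0.00708333, n = 71
FV = $200.00 × ((1 + 0.085/12)^71 − 1) / (0.085/12)
FV = $200.00 × 91.850580
FV = $18,370.12

FV = PMT × ((1+r)^n - 1)/r = $18,370.12


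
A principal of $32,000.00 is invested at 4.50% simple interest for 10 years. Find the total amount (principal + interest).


Total amount formula: A = P(1 + rt) = P + P·r·t
Interest: I = P × r × t = $32,000.00 × 0.045 × 10 = $14,400.00
A = P + I = $32,000.00 + $14,400.00 = $46,400.00

A = P + I = P(1 + rt) = $46,400.00


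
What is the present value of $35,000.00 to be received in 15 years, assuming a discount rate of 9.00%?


Present value formula: PV = FV / (1 + r)^t
PV = $35,000.00 / (1 + 0.09)^15
PV = $35,000.00 / 3.642482
PV = $9,608.83

PV = FV / (1 + r)^t = $9,608.83


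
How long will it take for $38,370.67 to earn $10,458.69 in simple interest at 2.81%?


Rearrange the simple interest formula for t:
I = P × r × t  ⇒  t = I / (P × r)
t = $10,458.69 / ($38,370.67 × 0.0281)
t = 9.7

t = I/(P×r) = 9.7 years


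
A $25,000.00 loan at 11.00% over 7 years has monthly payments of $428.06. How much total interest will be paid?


Total paid over the life of the loan = PMT × n.
Total paid = $428.06 × 84 = $35,957.04
Total interest = total paid − principal = $35,957.04 − $25,000.00 = $10,957.04

Total interest = (PMT × n) - PV = $10,957.04


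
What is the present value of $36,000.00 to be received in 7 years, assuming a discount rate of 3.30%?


Present value formula: PV = FV / (1 + r)^t
PV = $36,000.00 / (1 + 0.033)^7
PV = $36,000.00 / 1.2551691
PV = $28,681.39

PV = FV / (1 + r)^t = $28,681.39


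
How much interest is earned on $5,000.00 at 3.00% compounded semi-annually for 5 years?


Compound interest earned = final amount − principal.
A = P(1 + r/n)^(nt) = $5,000.00 × (1 + 0.03/2)^(2 × 5) = $5,802.70
Interest = A − P = $5,802.70 − $5,000.00 = $802.70

Interest = A - P = $802.70


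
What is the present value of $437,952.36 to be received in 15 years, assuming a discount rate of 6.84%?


Present value formula: PV = FV / (1 + r)^t
PV = $437,952.36 / (1 + 0.0684)^15
PV = $437,952.36 / 2.6977903
PV = $162,337.44

PV = FV / (1 + r)^t = $162,337.44


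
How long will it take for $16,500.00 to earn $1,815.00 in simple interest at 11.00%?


Rearrange the simple interest formula for t:
I = P × r × t  ⇒  t = I / (P × r)
t = $1,815.00 / ($16,500.00 × 0.11)
t = 1

t = I/(P×r) = 1 year


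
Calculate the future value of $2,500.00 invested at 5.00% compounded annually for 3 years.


Compound interest formula: A = P(1 + r/n)^(nt)
A = $2,500.00 × (1 + 0.05/1)^(1 × 3)
Growth factor: (1 + 0.05/1)^3 = 1.157625
A = $2,500.00 × 1.157625
A = $2,894.06

A = P(1 + r/n)^(nt) = $2,894.06


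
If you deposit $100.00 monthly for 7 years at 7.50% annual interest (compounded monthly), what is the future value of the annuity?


Future value of an ordinary annuity: FV = PMT × ((1 + r)^n − 1) / r
Monthly rate r = 0.075/12 = 0.00625, n = 84
FV = $100.00 × ((1 + 0.075/12)^84 − 1) / (0.075/12)
FV = $100.00 × 110.031871
FV = $11,003.19

FV = PMT × ((1+r)^n - 1)/r = $11,003.19


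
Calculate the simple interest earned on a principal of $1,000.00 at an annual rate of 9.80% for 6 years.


Simple interest formula: I = P × r × t
I = $1,000.00 × 0.098 × 6
I = $588.00

I = P × r × t = $588.00


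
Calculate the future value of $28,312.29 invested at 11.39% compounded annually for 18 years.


Compound interest formula: A = P(1 + r/n)^(nt)
A = $28,312.29 × (1 + 0.1139/1)^(1 × 18)
Growth factor: (1 + 0.1139/1)^18 = 6.9699822
A = $28,312.29 × 6.9699822
A = $197,336.16

A = P(1 + r/n)^(nt) = $197,336.16


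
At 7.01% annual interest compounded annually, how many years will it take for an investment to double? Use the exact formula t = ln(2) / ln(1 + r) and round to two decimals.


Doubling condition: (1 + r)^t = 2
Take ln of both sides: t × ln(1 + r) = ln(2)
t = ln(2) / ln(1 + r)
t = 0.693147 / 0.067752
t = 10.23

t = ln(2) / ln(1 + r) = 10.23 years


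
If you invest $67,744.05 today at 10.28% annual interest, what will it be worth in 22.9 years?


Future value formula: FV = PV × (1 + r)^t
FV = $67,744.05 × (1 + 0.1028)^22.9
FV = $67,744.05 × 9.40103664
FV = $636,864.30

FV = PV × (1 + r)^t = $636,864.30


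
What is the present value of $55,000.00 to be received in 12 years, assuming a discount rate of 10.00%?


Present value formula: PV = FV / (1 + r)^t
PV = $55,000.00 / (1 + 0.1)^12
PV = $55,000.00 / 3.1384284
PV = $17,524.69

PV = FV / (1 + r)^t = $17,524.69


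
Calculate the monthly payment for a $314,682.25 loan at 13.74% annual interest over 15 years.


Loan payment formula: PMT = PV × r / (1 − (1 + r)^(−n))
Monthly rate r = 0.1374/12 = 0.01145, n = 180 months
Denominator: 1 − (1 + 0.1374/12)^(−180) = 0.871174
PMT = $314,682.25 × (0.1374/12) / 0.871174
PMT = $4,135.93 per month

PMT = PV × r / (1-(1+r)^(-n)) = $4,135.93/month


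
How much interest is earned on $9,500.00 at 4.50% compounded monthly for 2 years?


Compound interest earned = final amount − principal.
A = P(1 + r/n)^(nt) = $9,500.00 × (1 + 0.045/12)^(12 × 2) = $10,392.91
Interest = A − P = $10,392.91 − $9,500.00 = $892.91

Interest = A - P = $892.91


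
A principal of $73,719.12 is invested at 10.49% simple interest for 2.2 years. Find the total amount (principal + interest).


Total amount formula: A = P(1 + rt) = P + P·r·t
Interest: I = P × r × t = $73,719.12 × 0.1049 × 2.2 = $17,012.90
A = P + I = $73,719.12 + $17,012.90 = $90,732.02

A = P + I = P(1 + rt) = $90,732.02


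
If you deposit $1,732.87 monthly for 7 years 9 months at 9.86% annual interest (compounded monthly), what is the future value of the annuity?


Future value of an ordinary annuity: FV = PMT × ((1 + r)^n − 1) / r
Monthly rate r = 0.0986/12 ≈ 0.00821667, n = 93
FV = $1,732.87 × ((1 + 0.0986/12)^93 − 1) / (0.0986/12)
FV = $1,732.87 × 138.800188
FV = $240,522.68

FV = PMT × ((1+r)^n - 1)/r = $240,522.68


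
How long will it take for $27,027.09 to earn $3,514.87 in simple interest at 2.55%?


Rearrange the simple interest formula for t:
I = P × r × t  ⇒  t = I / (P × r)
t = $3,514.87 / ($27,027.09 × 0.0255)
t = 5.1

t = I/(P×r) = 5.1 years


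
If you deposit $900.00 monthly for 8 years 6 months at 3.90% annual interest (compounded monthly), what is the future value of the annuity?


Future value of an ordinary annuity: FV = PMT × ((1 + r)^n − 1) / r
Monthly rate r = 0.039/12 = 0.00325, n = 102
FV = $900.00 × ((1 + 0.039/12)^102 − 1) / (0.039/12)
FV = $900.00 × 120.710015
FV = $108,639.01

FV = PMT × ((1+r)^n - 1)/r = $108,639.01


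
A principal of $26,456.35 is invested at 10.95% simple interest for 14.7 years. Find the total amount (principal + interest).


Total amount formula: A = P(1 + rt) = P + P·r·t
Interest: I = P × r × t = $26,456.35 × 0.1095 × 14.7 = $42,585.46
A = P + I = $26,456.35 + $42,585.46 = $69,041.81

A = P + I = P(1 + rt) = $69,041.81


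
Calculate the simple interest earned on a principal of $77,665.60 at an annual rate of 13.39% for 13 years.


Simple interest formula: I = P × r × t
I = $77,665.60 × 0.1339 × 13
I = $135,192.51

I = P × r × t = $135,192.51


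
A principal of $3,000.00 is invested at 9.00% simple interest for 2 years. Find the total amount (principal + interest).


Total amount formula: A = P(1 + rt) = P + P·r·t
Interest: I = P × r × t = $3,000.00 × 0.09 × 2 = $540.00
A = P + I = $3,000.00 + $540.00 = $3,540.00

A = P + I = P(1 + rt) = $3,540.00


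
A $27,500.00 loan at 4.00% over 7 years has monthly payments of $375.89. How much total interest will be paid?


Total paid over the life of the loan = PMT × n.
Total paid = $375.89 × 84 = $31,574.76
Total interest = total paid − principal = $31,574.76 − $27,500.00 = $4,074.76

Total interest = (PMT × n) - PV = $4,074.76


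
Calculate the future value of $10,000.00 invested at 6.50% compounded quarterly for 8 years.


Compound interest formula: A = P(1 + r/n)^(nt)
A = $10,000.00 × (1 + 0.065/4)^(4 × 8)
Growth factor: (1 + 0.065/4)^32 = 1.675012
A = $10,000.00 × 1.675012
A = $16,750.12

A = P(1 + r/n)^(nt) = $16,750.12


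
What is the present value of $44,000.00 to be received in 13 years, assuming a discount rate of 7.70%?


Present value formula: PV = FV / (1 + r)^t
PV = $44,000.00 / (1 + 0.077)^13
PV = $44,000.00 / 2.623035
PV = $16,774.46

PV = FV / (1 + r)^t = $16,774.46


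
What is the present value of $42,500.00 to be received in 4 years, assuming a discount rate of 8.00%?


Present value formula: PV = FV / (1 + r)^t
PV = $42,500.00 / (1 + 0.08)^4
PV = $42,500.00 / 1.360489
PV = $31,238.77

PV = FV / (1 + r)^t = $31,238.77


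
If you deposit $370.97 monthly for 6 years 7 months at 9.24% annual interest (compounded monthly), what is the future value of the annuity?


Future value of an ordinary annuity: FV = PMT × ((1 + r)^n − 1) / r
Monthly rate r = 0.0924/12 = 0.0077, n = 79
FV = $370.97 × ((1 + 0.0924/12)^79 − 1) / (0.0924/12)
FV = $370.97 × 108.185634
FV = $40,133.62

FV = PMT × ((1+r)^n - 1)/r = $40,133.62


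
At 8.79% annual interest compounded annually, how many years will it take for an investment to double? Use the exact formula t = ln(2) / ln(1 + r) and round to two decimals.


Doubling condition: (1 + r)^t = 2
Take ln of both sides: t × ln(1 + r) = ln(2)
t = ln(2) / ln(1 + r)
t = 0.693147 / 0.084249
t = 8.23

t = ln(2) / ln(1 + r) = 8.23 years


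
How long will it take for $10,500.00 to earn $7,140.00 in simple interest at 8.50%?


Rearrange the simple interest formula for t:
I = P × r × t  ⇒  t = I / (P × r)
t = $7,140.00 / ($10,500.00 × 0.085)
t = 8

t = I/(P×r) = 8 years


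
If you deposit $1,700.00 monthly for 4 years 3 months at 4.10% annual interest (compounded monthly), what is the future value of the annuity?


Future value of an ordinary annuity: FV = PMT × ((1 + r)^n − 1) / r
Monthly rate r = 0.041/12 ≈ 0.00341667, n = 51
FV = $1,700.00 × ((1 + 0.041/12)^51 − 1) / (0.041/12)
FV = $1,700.00 × 55.609649
FV = $94,536.40

FV = PMT × ((1+r)^n - 1)/r = $94,536.40


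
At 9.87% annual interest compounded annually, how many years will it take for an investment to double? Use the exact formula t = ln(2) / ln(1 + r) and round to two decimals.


Doubling condition: (1 + r)^t = 2
Take ln of both sides: t × ln(1 + r) = ln(2)
t = ln(2) / ln(1 + r)
t = 0.693147 / 0.094128
t = 7.36

t = ln(2) / ln(1 + r) = 7.36 years


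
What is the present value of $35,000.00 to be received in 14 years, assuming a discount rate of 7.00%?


Present value formula: PV = FV / (1 + r)^t
PV = $35,000.00 / (1 + 0.07)^14
PV = $35,000.00 / 2.578534
PV = $13,573.60

PV = FV / (1 + r)^t = $13,573.60


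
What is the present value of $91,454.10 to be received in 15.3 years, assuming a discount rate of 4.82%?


Present value formula: PV = FV / (1 + r)^t
PV = $91,454.10 / (1 + 0.0482)^15.3
PV = $91,454.10 / 2.054923
PV = $44,504.88

PV = FV / (1 + r)^t = $44,504.88


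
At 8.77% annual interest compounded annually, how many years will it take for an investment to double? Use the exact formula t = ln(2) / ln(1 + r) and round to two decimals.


Doubling condition: (1 + r)^t = 2
Take ln of both sides: t × ln(1 + r) = ln(2)
t = ln(2) / ln(1 + r)
t = 0.693147 / 0.084065
t = 8.25

t = ln(2) / ln(1 + r) = 8.25 years


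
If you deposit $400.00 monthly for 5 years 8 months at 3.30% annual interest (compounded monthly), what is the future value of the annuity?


Future value of an ordinary annuity: FV = PMT × ((1 + r)^n − 1) / r
Monthly rate r = 0.033/12 = 0.00275, n = 68
FV = $400.00 × ((1 + 0.033/12)^68 − 1) / (0.033/12)
FV = $400.00 × 74.661053
FV = $29,864.42

FV = PMT × ((1+r)^n - 1)/r = $29,864.42


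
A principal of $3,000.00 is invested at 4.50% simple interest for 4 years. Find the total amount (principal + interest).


Total amount formula: A = P(1 + rt) = P + P·r·t
Interest: I = P × r × t = $3,000.00 × 0.045 × 4 = $540.00
A = P + I = $3,000.00 + $540.00 = $3,540.00

A = P + I = P(1 + rt) = $3,540.00


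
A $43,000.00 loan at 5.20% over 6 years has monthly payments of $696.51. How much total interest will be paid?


Total paid over the life of the loan = PMT × n.
Total paid = $696.51 × 72 = $50,148.72
Total interest = total paid − principal = $50,148.72 − $43,000.00 = $7,148.72

Total interest = (PMT × n) - PV = $7,148.72


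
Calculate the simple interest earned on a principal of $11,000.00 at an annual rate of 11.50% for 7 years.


Simple interest formula: I = P × r × t
I = $11,000.00 × 0.115 × 7
I = $8,855.00

I = P × r × t = $8,855.00


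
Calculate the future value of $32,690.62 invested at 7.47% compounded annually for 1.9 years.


Compound interest formula: A = P(1 + r/n)^(nt)
A = $32,690.62 × (1 + 0.0747/1)^(1 × 1.9)
Growth factor: (1 + 0.0747/1)^1.9 = 1.14668933
A = $32,690.62 × 1.14668933
A = $37,485.99

A = P(1 + r/n)^(nt) = $37,485.99


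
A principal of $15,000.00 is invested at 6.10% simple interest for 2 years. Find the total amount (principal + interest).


Total amount formula: A = P(1 + rt) = P + P·r·t
Interest: I = P × r × t = $15,000.00 × 0.061 × 2 = $1,830.00
A = P + I = $15,000.00 + $1,830.00 = $16,830.00

A = P + I = P(1 + rt) = $16,830.00


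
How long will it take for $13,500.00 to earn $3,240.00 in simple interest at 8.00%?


Rearrange the simple interest formula for t:
I = P × r × t  ⇒  t = I / (P × r)
t = $3,240.00 / ($13,500.00 × 0.08)
t = 3

t = I/(P×r) = 3 years


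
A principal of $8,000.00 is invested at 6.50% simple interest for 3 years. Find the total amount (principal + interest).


Total amount formula: A = P(1 + rt) = P + P·r·t
Interest: I = P × r × t = $8,000.00 × 0.065 × 3 = $1,560.00
A = P + I = $8,000.00 + $1,560.00 = $9,560.00

A = P + I = P(1 + rt) = $9,560.00


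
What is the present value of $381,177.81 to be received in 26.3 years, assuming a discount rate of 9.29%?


Present value formula: PV = FV / (1 + r)^t
PV = $381,177.81 / (1 + 0.0929)^26.3
PV = $381,177.81 / 10.343445
PV = $36,852.11

PV = FV / (1 + r)^t = $36,852.11


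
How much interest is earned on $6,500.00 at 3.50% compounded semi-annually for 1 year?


Compound interest earned = final amount − principal.
A = P(1 + r/n)^(nt) = $6,500.00 × (1 + 0.035/2)^(2 × 1) = $6,729.49
Interest = A − P = $6,729.49 − $6,500.00 = $229.49

Interest = A - P = $229.49


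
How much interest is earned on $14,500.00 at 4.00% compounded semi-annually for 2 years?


Compound interest earned = final amount − principal.
A = P(1 + r/n)^(nt) = $14,500.00 × (1 + 0.04/2)^(2 × 2) = $15,695.27
Interest = A − P = $15,695.27 − $14,500.00 = $1,195.27

Interest = A - P = $1,195.27


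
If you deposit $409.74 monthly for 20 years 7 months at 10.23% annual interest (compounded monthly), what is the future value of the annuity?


Future value of an ordinary annuity: FV = PMT × ((1 + r)^n − 1) / r
Monthly rate r = 0.1023/12 = 0.008525, n = 247
FV = $409.74 × ((1 + 0.1023/12)^247 − 1) / (0.1023/12)
FV = $409.74 × 837.498528
FV = $343,156.65

FV = PMT × ((1+r)^n - 1)/r = $343,156.65


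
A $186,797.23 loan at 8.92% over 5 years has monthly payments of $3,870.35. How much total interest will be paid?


Total paid over the life of the loan = PMT × n.
Total paid = $3,870.35 × 60 = $232,221.00
Total interest = total paid − principal = $232,221.00 − $186,797.23 = $45,423.77

Total interest = (PMT × n) - PV = $45,423.77


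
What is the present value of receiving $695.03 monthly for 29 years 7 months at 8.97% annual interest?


Present value of an ordinary annuity: PV = PMT × (1 − (1 + r)^(−n)) / r
Monthly rate r = 0.0897/12 = 0.007475, n = 355
PV = $695.03 × (1 − (1 + 0.0897/12)^(−355)) / (0.0897/12)
PV = $695.03 × 124.268398
PV = $86,370.26

PV = PMT × (1-(1+r)^(-n))/r = $86,370.26


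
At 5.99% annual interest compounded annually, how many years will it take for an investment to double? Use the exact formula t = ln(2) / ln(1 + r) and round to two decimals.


Doubling condition: (1 + r)^t = 2
Take ln of both sides: t × ln(1 + r) = ln(2)
t = ln(2) / ln(1 + r)
t = 0.693147 / 0.058175
t = 11.91

t = ln(2) / ln(1 + r) = 11.91 years


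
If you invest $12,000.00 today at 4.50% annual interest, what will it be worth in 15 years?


Future value formula: FV = PV × (1 + r)^t
FV = $12,000.00 × (1 + 0.045)^15
FV = $12,000.00 × 1.9352824
FV = $23,223.39

FV = PV × (1 + r)^t = $23,223.39


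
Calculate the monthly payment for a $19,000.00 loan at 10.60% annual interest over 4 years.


Loan payment formula: PMT = PV × r / (1 − (1 + r)^(−n))
Monthly rate r = 0.106/12 ≈ 0.00883333, n = 48 months
Denominator: 1 − (1 + 0.106/12)^(−48) = 0.344357
PMT = $19,000.00 × (0.106/12) / 0.344357
PMT = $487.38 per month

PMT = PV × r / (1-(1+r)^(-n)) = $487.38/month


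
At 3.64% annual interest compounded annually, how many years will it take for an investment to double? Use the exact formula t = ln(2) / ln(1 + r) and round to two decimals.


Doubling condition: (1 + r)^t = 2
Take ln of both sides: t × ln(1 + r) = ln(2)
t = ln(2) / ln(1 + r)
t = 0.693147 / 0.035753
t = 19.39

t = ln(2) / ln(1 + r) = 19.39 years


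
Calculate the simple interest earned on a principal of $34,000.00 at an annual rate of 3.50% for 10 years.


Simple interest formula: I = P × r × t
I = $34,000.00 × 0.035 × 10
I = $11,900.00

I = P × r × t = $11,900.00


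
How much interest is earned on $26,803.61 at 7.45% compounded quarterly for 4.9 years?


Compound interest earned = final amount − principal.
A = P(1 + r/n)^(nt) = $26,803.61 × (1 + 0.0745/4)^(4 × 4.9) = $38,483.47
Interest = A − P = $38,483.47 − $26,803.61 = $11,679.86

Interest = A - P = $11,679.86


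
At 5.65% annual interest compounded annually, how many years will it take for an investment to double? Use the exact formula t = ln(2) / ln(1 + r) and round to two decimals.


Doubling condition: (1 + r)^t = 2
Take ln of both sides: t × ln(1 + r) = ln(2)
t = ln(2) / ln(1 + r)
t = 0.693147 / 0.054962
t = 12.61

t = ln(2) / ln(1 + r) = 12.61 years


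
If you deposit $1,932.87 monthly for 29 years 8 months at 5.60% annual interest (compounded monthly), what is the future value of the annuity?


Future value of an ordinary annuity: FV = PMT × ((1 + r)^n − 1) / r
Monthly rate r = 0.056/12 ≈ 0.00466667, n = 356
FV = $1,932.87 × ((1 + 0.056/12)^356 − 1) / (0.056/12)
FV = $1,932.87 × 909.860544
FV = $1,758,642.15

FV = PMT × ((1+r)^n - 1)/r = $1,758,642.15


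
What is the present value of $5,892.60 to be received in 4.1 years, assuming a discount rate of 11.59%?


Present value formula: PV = FV / (1 + r)^t
PV = $5,892.60 / (1 + 0.1159)^4.1
PV = $5,892.60 / 1.567702
PV = $3,758.75

PV = FV / (1 + r)^t = $3,758.75


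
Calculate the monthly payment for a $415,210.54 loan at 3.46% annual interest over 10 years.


Loan payment formula: PMT = PV × r / (1 − (1 + r)^(−n))
Monthly rate r = 0.0346/12 ≈ 0.00288333, n = 120 months
Denominator: 1 − (1 + 0.0346/12)^(−120) = 0.292135
PMT = $415,210.54 × (0.0346/12) / 0.292135
PMT = $4,098.07 per month

PMT = PV × r / (1-(1+r)^(-n)) = $4,098.07/month


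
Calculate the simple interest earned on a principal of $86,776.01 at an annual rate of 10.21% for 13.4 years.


Simple interest formula: I = P × r × t
I = $86,776.01 × 0.1021 × 13.4
I = $118,721.73

I = P × r × t = $118,721.73


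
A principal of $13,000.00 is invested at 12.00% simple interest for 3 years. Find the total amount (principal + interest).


Total amount formula: A = P(1 + rt) = P + P·r·t
Interest: I = P × r × t = $13,000.00 × 0.12 × 3 = $4,680.00
A = P + I = $13,000.00 + $4,680.00 = $17,680.00

A = P + I = P(1 + rt) = $17,680.00


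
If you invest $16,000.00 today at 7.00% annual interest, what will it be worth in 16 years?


Future value formula: FV = PV × (1 + r)^t
FV = $16,000.00 × (1 + 0.07)^16
FV = $16,000.00 × 2.952164
FV = $47,234.62

FV = PV × (1 + r)^t = $47,234.62


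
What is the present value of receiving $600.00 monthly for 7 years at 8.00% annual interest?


Present value of an ordinary annuity: PV = PMT × (1 − (1 + r)^(−n)) / r
Monthly rate r = 0.08/12 ≈ 0.00666667, n = 84
PV = $600.00 × (1 − (1 + 0.08/12)^(−84)) / (0.08/12)
PV = $600.00 × 64.159261
PV = $38,495.56

PV = PMT × (1-(1+r)^(-n))/r = $38,495.56


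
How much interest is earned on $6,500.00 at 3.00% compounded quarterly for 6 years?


Compound interest earned = final amount − principal.
A = P(1 + r/n)^(nt) = $6,500.00 × (1 + 0.03/4)^(4 × 6) = $7,776.69
Interest = A − P = $7,776.69 − $6,500.00 = $1,276.69

Interest = A - P = $1,276.69


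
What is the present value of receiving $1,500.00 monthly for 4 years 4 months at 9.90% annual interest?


Present value of an ordinary annuity: PV = PMT × (1 − (1 + r)^(−n)) / r
Monthly rate r = 0.099/12 = 0.00825, n = 52
PV = $1,500.00 × (1 − (1 + 0.099/12)^(−52)) / (0.099/12)
PV = $1,500.00 × 42.144612
PV = $63,216.92

PV = PMT × (1-(1+r)^(-n))/r = $63,216.92
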